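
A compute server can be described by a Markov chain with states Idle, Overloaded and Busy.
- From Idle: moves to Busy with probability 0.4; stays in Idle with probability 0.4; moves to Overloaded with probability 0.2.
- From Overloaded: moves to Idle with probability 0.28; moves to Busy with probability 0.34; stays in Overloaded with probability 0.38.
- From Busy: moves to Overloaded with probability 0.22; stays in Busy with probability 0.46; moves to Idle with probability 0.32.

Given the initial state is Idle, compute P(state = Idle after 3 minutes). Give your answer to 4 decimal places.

0.3378

Propagate the distribution vector 3 minutes from Idle.
After 0 minutes: (1.0000, 0.0000, 0.0000)
After 1 minute: (0.4000, 0.2000, 0.4000)
After 2 minutes: (0.3440, 0.2440, 0.4120)
After 3 minutes: (0.3378, 0.2522, 0.4101)
P(in Idle after 3 minutes) = 0.3378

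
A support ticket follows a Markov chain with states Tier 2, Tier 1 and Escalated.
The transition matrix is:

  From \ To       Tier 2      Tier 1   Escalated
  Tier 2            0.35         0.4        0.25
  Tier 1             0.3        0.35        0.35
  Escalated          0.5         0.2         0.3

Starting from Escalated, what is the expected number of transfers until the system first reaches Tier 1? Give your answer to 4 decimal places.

Let t(s) be the expected number of transfers to first reach Tier 1 from state s, with t(Tier 1) = 0. Conditioning on the first transfer:
t(Tier 2) = 1 + 0.35·t(Tier 2) + 0.25·t(Escalated)
t(Escalated) = 1 + 0.5·t(Tier 2) + 0.3·t(Escalated)
Solving: t(Tier 2) = 2.8788, t(Escalated) = 3.4848.
Expected transfers from Escalated to Tier 1: 3.4848.

3.4848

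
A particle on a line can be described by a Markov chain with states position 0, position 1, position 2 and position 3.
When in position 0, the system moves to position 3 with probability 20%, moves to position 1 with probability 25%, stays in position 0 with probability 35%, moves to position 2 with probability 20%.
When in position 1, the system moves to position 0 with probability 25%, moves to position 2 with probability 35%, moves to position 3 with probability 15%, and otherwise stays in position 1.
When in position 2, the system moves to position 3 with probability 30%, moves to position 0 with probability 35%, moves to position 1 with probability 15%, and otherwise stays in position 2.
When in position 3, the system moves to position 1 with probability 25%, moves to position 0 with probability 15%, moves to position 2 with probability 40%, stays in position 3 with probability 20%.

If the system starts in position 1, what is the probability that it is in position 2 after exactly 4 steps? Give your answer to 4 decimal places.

Propagate the distribution vector 4 steps from position 1.
After 0 steps: (0.0000, 1.0000, 0.0000, 0.0000)
After 1 step: (0.2500, 0.2500, 0.3500, 0.1500)
After 2 steps: (0.2950, 0.2150, 0.2675, 0.2225)
After 3 steps: (0.2840, 0.2233, 0.2768, 0.2160)
After 4 steps: (0.2845, 0.2223, 0.2767, 0.2165)
P(in position 2 after 4 steps) = 0.2767

0.2767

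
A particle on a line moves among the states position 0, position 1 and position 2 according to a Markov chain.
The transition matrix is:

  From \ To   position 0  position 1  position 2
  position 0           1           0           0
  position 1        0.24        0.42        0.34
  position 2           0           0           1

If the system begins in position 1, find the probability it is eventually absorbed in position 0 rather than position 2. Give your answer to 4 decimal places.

0.4138

Let h(s) be the probability of absorption at position 0 starting from transient state s. Then h(position 0) = 1 and h(position 2) = 0. By first-step analysis:
h(position 1) = 0.24·1 + 0.42·h(position 1) + 0.34·0
Solving: h(position 1) = 0.4138.
Starting from position 1, the probability is 0.4138.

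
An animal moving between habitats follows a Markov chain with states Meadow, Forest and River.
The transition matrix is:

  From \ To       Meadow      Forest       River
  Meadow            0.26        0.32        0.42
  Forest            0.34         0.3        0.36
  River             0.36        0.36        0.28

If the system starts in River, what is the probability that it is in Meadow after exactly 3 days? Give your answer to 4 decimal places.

0.3218

Propagate the distribution vector 3 days from River.
After 0 days: (0.0000, 0.0000, 1.0000)
After 1 day: (0.3600, 0.3600, 0.2800)
After 2 days: (0.3168, 0.3240, 0.3592)
After 3 days: (0.3218, 0.3279, 0.3503)
P(in Meadow after 3 days) = 0.3218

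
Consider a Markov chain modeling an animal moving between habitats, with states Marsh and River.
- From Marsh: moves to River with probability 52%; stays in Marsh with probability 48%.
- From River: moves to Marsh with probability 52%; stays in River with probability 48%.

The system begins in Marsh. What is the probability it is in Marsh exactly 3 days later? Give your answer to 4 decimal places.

Propagate the distribution vector 3 days from Marsh.
After 0 days: (1.0000, 0.0000)
After 1 day: (0.4800, 0.5200)
After 2 days: (0.5008, 0.4992)
After 3 days: (0.5000, 0.5000)
P(in Marsh after 3 days) = 0.5000

0.5000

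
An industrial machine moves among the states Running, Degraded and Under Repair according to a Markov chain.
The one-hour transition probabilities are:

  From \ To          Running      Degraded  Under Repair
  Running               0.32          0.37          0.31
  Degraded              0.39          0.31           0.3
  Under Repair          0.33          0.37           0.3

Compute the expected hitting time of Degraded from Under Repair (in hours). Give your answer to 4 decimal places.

2.7027

Let t(s) be the expected number of hours to first reach Degraded from state s, with t(Degraded) = 0. Conditioning on the first hour:
t(Running) = 1 + 0.32·t(Running) + 0.31·t(Under Repair)
t(Under Repair) = 1 + 0.33·t(Running) + 0.3·t(Under Repair)
Solving: t(Running) = 2.7027, t(Under Repair) = 2.7027.
Expected hours from Under Repair to Degraded: 2.7027.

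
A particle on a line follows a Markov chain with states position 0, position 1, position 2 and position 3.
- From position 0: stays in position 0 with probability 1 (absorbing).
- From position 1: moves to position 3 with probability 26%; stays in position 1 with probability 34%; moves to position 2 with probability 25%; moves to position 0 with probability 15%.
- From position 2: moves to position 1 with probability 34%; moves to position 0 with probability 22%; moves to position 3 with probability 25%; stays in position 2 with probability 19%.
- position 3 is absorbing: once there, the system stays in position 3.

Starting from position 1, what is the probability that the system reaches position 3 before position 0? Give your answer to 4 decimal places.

Let h(s) be the probability of absorption at position 3 starting from transient state s. Then h(position 3) = 1 and h(position 0) = 0. By first-step analysis:
h(position 1) = 0.15·0 + 0.34·h(position 1) + 0.25·h(position 2) + 0.26·1
h(position 2) = 0.22·0 + 0.34·h(position 1) + 0.19·h(position 2) + 0.25·1
Solving: h(position 1) = 0.6074, h(position 2) = 0.5636.
Starting from position 1, the probability is 0.6074.

0.6074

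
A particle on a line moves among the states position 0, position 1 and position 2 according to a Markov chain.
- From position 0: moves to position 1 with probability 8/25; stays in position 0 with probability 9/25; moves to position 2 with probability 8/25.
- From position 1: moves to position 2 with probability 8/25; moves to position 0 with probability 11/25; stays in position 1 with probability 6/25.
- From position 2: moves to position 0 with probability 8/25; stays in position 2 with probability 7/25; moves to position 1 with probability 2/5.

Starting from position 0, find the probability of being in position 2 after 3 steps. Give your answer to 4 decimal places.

Propagate the distribution vector 3 steps from position 0.
After 0 steps: (1.0000, 0.0000, 0.0000)
After 1 step: (0.3600, 0.3200, 0.3200)
After 2 steps: (0.3728, 0.3200, 0.3072)
After 3 steps: (0.3733, 0.3190, 0.3077)
P(in position 2 after 3 steps) = 0.3077

0.3077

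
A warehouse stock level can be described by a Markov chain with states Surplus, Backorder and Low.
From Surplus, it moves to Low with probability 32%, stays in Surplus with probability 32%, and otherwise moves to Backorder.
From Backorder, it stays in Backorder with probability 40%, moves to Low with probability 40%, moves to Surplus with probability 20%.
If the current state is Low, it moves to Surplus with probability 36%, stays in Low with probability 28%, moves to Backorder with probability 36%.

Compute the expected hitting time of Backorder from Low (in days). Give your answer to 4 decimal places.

Let t(s) be the expected number of days to first reach Backorder from state s, with t(Backorder) = 0. Conditioning on the first day:
t(Surplus) = 1 + 0.32·t(Surplus) + 0.32·t(Low)
t(Low) = 1 + 0.36·t(Surplus) + 0.28·t(Low)
Solving: t(Surplus) = 2.7778, t(Low) = 2.7778.
Expected days from Low to Backorder: 2.7778.

2.7778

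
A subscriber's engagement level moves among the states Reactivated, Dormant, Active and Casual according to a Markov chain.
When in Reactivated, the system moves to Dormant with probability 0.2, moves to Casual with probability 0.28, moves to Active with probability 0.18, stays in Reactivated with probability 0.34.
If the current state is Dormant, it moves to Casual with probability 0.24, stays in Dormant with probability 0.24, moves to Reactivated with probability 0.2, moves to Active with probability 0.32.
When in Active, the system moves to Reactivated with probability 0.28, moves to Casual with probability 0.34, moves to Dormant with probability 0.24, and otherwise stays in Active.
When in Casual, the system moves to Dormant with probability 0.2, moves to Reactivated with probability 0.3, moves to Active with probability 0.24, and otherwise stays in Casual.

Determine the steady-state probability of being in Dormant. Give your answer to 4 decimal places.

Let the stationary distribution be π with π = πP and π_1 + π_2 + π_3 + π_4 = 1.
π_1 = 0.34·π_1 + 0.2·π_2 + 0.28·π_3 + 0.3·π_4
π_2 = 0.2·π_1 + 0.24·π_2 + 0.24·π_3 + 0.2·π_4
π_3 = 0.18·π_1 + 0.32·π_2 + 0.14·π_3 + 0.24·π_4
Solving with the normalization constraint gives π = (0.2853, 0.2174, 0.2184, 0.2788).
So the stationary probability of Dormant is 0.2174.

0.2174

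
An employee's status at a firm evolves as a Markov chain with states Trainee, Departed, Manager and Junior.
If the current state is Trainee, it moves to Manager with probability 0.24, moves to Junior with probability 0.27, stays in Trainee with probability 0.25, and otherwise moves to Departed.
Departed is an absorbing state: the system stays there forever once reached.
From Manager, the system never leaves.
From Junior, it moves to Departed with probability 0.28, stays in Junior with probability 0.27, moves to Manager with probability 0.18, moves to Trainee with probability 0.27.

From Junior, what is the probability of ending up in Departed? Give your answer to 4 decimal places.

0.5790

Let h(s) be the probability of absorption at Departed starting from transient state s. Then h(Departed) = 1 and h(Manager) = 0. By first-step analysis:
h(Trainee) = 0.25·h(Trainee) + 0.24·1 + 0.24·0 + 0.27·h(Junior)
h(Junior) = 0.27·h(Trainee) + 0.28·1 + 0.18·0 + 0.27·h(Junior)
Solving: h(Trainee) = 0.5284, h(Junior) = 0.5790.
Starting from Junior, the probability is 0.5790.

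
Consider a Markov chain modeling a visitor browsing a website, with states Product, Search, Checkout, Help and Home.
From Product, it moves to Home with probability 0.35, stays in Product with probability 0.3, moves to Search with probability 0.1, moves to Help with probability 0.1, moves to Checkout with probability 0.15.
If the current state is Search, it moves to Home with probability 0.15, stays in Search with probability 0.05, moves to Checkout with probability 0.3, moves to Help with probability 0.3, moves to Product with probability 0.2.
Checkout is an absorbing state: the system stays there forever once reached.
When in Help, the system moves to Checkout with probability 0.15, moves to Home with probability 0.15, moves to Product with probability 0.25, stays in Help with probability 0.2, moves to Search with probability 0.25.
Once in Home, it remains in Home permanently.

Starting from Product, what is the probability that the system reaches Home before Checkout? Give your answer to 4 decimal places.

Let h(s) be the probability of absorption at Home starting from transient state s. Then h(Home) = 1 and h(Checkout) = 0. By first-step analysis:
h(Product) = 0.3·h(Product) + 0.1·h(Search) + 0.15·0 + 0.1·h(Help) + 0.35·1
h(Search) = 0.2·h(Product) + 0.05·h(Search) + 0.3·0 + 0.3·h(Help) + 0.15·1
h(Help) = 0.25·h(Product) + 0.25·h(Search) + 0.15·0 + 0.2·h(Help) + 0.15·1
Solving: h(Product) = 0.6419, h(Search) = 0.4611, h(Help) = 0.5322.
Starting from Product, the probability is 0.6419.

0.6419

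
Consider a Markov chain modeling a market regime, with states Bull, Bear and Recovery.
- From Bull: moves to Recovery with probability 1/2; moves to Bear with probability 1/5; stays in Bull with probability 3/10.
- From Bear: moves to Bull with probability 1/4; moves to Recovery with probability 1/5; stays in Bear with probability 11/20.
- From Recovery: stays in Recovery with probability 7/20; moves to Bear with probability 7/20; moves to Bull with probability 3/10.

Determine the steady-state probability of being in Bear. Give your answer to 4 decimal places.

0.3849

Let the stationary distribution be π with π = πP and π_1 + π_2 + π_3 = 1.
π_1 = 0.3·π_1 + 0.25·π_2 + 0.3·π_3
π_2 = 0.2·π_1 + 0.55·π_2 + 0.35·π_3
Solving with the normalization constraint gives π = (0.2808, 0.3849, 0.3344).
So the stationary probability of Bear is 0.3849.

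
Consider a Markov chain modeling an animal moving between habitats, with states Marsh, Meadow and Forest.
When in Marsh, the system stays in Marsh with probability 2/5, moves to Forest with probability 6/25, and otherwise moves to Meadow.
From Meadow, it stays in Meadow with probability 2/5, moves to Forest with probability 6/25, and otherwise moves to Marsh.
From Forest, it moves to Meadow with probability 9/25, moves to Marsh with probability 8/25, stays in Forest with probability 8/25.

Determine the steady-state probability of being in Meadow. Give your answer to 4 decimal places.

Let the stationary distribution be π with π = πP and π_1 + π_2 + π_3 = 1.
π_1 = 0.4·π_1 + 0.36·π_2 + 0.32·π_3
π_2 = 0.36·π_1 + 0.4·π_2 + 0.36·π_3
Solving with the normalization constraint gives π = (0.3641, 0.3750, 0.2609).
So the stationary probability of Meadow is 0.3750.

0.3750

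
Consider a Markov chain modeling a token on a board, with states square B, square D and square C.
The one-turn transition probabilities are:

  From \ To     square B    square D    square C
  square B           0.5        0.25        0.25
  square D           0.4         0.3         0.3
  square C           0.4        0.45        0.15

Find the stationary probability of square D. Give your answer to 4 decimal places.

0.3140

Let the stationary distribution be π with π = πP and π_1 + π_2 + π_3 = 1.
π_1 = 0.5·π_1 + 0.4·π_2 + 0.4·π_3
π_2 = 0.25·π_1 + 0.3·π_2 + 0.45·π_3
Solving with the normalization constraint gives π = (0.4444, 0.3140, 0.2415).
So the stationary probability of square D is 0.3140.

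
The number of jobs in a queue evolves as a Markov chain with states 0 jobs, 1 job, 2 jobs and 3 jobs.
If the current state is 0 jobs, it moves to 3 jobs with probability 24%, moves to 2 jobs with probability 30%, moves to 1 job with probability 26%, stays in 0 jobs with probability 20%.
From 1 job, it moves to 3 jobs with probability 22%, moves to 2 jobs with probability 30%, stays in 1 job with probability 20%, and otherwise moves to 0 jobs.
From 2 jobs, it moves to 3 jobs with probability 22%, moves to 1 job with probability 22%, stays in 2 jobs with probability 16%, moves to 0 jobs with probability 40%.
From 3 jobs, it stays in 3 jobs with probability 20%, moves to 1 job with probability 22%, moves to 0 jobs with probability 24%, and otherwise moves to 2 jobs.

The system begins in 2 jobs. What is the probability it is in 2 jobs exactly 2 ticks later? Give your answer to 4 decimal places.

0.2864

Propagate the distribution vector 2 ticks from 2 jobs.
After 0 ticks: (0.0000, 0.0000, 1.0000, 0.0000)
After 1 tick: (0.4000, 0.2200, 0.1600, 0.2200)
After 2 ticks: (0.2584, 0.2316, 0.2864, 0.2236)
P(in 2 jobs after 2 ticks) = 0.2864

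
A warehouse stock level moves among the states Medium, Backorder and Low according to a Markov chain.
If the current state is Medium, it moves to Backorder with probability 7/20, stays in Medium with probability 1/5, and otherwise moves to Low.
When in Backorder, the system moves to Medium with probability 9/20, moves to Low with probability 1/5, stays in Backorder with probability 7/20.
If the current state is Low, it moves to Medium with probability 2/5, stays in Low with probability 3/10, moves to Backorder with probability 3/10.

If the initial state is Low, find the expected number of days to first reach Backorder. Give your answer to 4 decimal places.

Let t(s) be the expected number of days to first reach Backorder from state s, with t(Backorder) = 0. Conditioning on the first day:
t(Medium) = 1 + 0.2·t(Medium) + 0.45·t(Low)
t(Low) = 1 + 0.4·t(Medium) + 0.3·t(Low)
Solving: t(Medium) = 3.0263, t(Low) = 3.1579.
Expected days from Low to Backorder: 3.1579.

3.1579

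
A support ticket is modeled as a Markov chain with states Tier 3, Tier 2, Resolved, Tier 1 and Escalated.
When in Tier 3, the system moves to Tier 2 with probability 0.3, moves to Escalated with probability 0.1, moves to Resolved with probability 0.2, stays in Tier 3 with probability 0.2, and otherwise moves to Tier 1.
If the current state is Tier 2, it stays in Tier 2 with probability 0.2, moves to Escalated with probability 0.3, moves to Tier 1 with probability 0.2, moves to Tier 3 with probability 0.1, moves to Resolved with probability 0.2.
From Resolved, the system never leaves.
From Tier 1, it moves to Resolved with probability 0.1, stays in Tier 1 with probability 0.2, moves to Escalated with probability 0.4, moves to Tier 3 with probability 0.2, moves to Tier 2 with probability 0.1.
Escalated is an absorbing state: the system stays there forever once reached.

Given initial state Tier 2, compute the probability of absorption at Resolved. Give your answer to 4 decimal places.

Let h(s) be the probability of absorption at Resolved starting from transient state s. Then h(Resolved) = 1 and h(Escalated) = 0. By first-step analysis:
h(Tier 3) = 0.2·h(Tier 3) + 0.3·h(Tier 2) + 0.2·1 + 0.2·h(Tier 1) + 0.1·0
h(Tier 2) = 0.1·h(Tier 3) + 0.2·h(Tier 2) + 0.2·1 + 0.2·h(Tier 1) + 0.3·0
h(Tier 1) = 0.2·h(Tier 3) + 0.1·h(Tier 2) + 0.1·1 + 0.2·h(Tier 1) + 0.4·0
Solving: h(Tier 3) = 0.4648, h(Tier 2) = 0.3803, h(Tier 1) = 0.2887.
Starting from Tier 2, the probability is 0.3803.

0.3803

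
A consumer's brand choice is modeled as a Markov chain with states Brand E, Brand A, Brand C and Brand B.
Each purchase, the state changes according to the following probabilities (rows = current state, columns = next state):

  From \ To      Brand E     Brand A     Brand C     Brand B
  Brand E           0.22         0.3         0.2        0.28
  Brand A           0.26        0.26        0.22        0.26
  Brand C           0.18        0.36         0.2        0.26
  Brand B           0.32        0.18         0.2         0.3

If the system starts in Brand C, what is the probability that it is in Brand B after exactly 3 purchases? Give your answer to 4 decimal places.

0.2760

Propagate the distribution vector 3 purchases from Brand C.
After 0 purchases: (0.0000, 0.0000, 1.0000, 0.0000)
After 1 purchase: (0.1800, 0.3600, 0.2000, 0.2600)
After 2 purchases: (0.2524, 0.2664, 0.2072, 0.2740)
After 3 purchases: (0.2498, 0.2689, 0.2053, 0.2760)
P(in Brand B after 3 purchases) = 0.2760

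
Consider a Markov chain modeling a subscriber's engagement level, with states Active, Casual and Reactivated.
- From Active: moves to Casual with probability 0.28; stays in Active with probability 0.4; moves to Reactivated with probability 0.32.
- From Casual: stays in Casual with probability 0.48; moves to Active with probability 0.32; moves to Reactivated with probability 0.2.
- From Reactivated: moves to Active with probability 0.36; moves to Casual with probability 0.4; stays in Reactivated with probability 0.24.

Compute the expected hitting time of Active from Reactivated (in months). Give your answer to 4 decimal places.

2.9188

Let t(s) be the expected number of months to first reach Active from state s, with t(Active) = 0. Conditioning on the first month:
t(Casual) = 1 + 0.48·t(Casual) + 0.2·t(Reactivated)
t(Reactivated) = 1 + 0.4·t(Casual) + 0.24·t(Reactivated)
Solving: t(Casual) = 3.0457, t(Reactivated) = 2.9188.
Expected months from Reactivated to Active: 2.9188.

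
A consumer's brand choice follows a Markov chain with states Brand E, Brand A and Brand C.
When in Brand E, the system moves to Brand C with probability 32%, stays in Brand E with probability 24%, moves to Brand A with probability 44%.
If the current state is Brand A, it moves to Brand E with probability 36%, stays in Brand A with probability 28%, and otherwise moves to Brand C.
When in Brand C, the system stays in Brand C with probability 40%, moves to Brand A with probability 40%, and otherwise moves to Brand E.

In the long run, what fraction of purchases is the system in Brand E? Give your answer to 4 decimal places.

Let the stationary distribution be π with π = πP and π_1 + π_2 + π_3 = 1.
π_1 = 0.24·π_1 + 0.36·π_2 + 0.2·π_3
π_2 = 0.44·π_1 + 0.28·π_2 + 0.4·π_3
Solving with the normalization constraint gives π = (0.2695, 0.3668, 0.3638).
So the stationary probability of Brand E is 0.2695.

0.2695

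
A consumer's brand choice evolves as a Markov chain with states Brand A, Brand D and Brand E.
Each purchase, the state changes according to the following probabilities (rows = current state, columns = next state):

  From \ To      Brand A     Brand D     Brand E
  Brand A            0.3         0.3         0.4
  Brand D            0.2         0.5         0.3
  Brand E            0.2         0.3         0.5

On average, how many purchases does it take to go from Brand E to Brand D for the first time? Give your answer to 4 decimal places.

Let t(s) be the expected number of purchases to first reach Brand D from state s, with t(Brand D) = 0. Conditioning on the first purchase:
t(Brand A) = 1 + 0.3·t(Brand A) + 0.4·t(Brand E)
t(Brand E) = 1 + 0.2·t(Brand A) + 0.5·t(Brand E)
Solving: t(Brand A) = 3.3333, t(Brand E) = 3.3333.
Expected purchases from Brand E to Brand D: 3.3333.

3.3333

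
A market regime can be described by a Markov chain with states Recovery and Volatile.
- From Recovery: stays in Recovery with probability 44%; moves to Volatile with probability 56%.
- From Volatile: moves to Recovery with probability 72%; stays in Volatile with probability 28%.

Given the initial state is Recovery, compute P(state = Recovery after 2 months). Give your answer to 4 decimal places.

Sum over the intermediate state after 1 month:
P = P(Recovery→Recovery)·P(Recovery→Recovery) + P(Recovery→Volatile)·P(Volatile→Recovery)
  = 0.44×0.44 + 0.56×0.72
  = 0.1936 + 0.4032 = 0.5968

0.5968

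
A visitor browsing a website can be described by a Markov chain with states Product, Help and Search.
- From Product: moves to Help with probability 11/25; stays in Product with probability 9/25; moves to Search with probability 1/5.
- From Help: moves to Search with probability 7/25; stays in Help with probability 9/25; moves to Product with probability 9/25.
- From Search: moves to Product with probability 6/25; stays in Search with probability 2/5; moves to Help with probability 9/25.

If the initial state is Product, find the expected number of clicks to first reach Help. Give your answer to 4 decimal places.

2.3810

Let t(s) be the expected number of clicks to first reach Help from state s, with t(Help) = 0. Conditioning on the first click:
t(Product) = 1 + 0.36·t(Product) + 0.2·t(Search)
t(Search) = 1 + 0.24·t(Product) + 0.4·t(Search)
Solving: t(Product) = 2.3810, t(Search) = 2.6190.
Expected clicks from Product to Help: 2.3810.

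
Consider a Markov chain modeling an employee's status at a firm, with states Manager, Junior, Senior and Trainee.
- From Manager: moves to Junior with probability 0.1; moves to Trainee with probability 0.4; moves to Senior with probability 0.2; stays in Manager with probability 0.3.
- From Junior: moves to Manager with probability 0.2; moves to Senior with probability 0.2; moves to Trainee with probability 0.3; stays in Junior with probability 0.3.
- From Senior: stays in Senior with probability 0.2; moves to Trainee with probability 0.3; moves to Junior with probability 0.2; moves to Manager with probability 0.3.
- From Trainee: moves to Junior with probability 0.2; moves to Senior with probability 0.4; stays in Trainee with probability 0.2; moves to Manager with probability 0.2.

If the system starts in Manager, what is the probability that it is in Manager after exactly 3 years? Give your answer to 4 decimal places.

Propagate the distribution vector 3 years from Manager.
After 0 years: (1.0000, 0.0000, 0.0000, 0.0000)
After 1 year: (0.3000, 0.1000, 0.2000, 0.4000)
After 2 years: (0.2500, 0.1800, 0.2800, 0.2900)
After 3 years: (0.2530, 0.1930, 0.2580, 0.2960)
P(in Manager after 3 years) = 0.2530

0.2530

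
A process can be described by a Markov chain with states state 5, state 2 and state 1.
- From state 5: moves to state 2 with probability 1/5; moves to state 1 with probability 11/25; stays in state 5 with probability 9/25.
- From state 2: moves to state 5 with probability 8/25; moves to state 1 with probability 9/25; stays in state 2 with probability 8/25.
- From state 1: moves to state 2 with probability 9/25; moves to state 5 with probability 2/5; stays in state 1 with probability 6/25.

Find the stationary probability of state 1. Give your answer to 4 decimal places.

Let the stationary distribution be π with π = πP and π_1 + π_2 + π_3 = 1.
π_1 = 0.36·π_1 + 0.32·π_2 + 0.4·π_3
π_2 = 0.2·π_1 + 0.32·π_2 + 0.36·π_3
Solving with the normalization constraint gives π = (0.3623, 0.2904, 0.3473).
So the stationary probability of state 1 is 0.3473.

0.3473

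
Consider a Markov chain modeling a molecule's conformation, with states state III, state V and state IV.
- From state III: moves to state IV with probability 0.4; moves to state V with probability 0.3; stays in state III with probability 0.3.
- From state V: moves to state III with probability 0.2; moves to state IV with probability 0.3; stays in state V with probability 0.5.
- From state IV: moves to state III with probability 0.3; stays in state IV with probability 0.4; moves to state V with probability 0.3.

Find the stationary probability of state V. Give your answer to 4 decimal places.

Let the stationary distribution be π with π = πP and π_1 + π_2 + π_3 = 1.
π_1 = 0.3·π_1 + 0.2·π_2 + 0.3·π_3
π_2 = 0.3·π_1 + 0.5·π_2 + 0.3·π_3
Solving with the normalization constraint gives π = (0.2625, 0.3750, 0.3625).
So the stationary probability of state V is 0.3750.

0.3750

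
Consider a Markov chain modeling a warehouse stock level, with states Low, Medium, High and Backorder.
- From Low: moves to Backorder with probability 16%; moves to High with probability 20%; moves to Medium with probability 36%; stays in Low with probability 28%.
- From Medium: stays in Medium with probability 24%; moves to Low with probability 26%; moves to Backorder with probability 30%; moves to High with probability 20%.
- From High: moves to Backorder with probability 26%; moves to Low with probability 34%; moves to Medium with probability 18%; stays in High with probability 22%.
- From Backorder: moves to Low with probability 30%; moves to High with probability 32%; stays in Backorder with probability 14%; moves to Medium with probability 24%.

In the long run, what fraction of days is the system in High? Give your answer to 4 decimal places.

0.2304

Let the stationary distribution be π with π = πP and π_1 + π_2 + π_3 + π_4 = 1.
π_1 = 0.28·π_1 + 0.26·π_2 + 0.34·π_3 + 0.3·π_4
π_2 = 0.36·π_1 + 0.24·π_2 + 0.18·π_3 + 0.24·π_4
π_3 = 0.2·π_1 + 0.2·π_2 + 0.22·π_3 + 0.32·π_4
Solving with the normalization constraint gives π = (0.2929, 0.2613, 0.2304, 0.2153).
So the stationary probability of High is 0.2304.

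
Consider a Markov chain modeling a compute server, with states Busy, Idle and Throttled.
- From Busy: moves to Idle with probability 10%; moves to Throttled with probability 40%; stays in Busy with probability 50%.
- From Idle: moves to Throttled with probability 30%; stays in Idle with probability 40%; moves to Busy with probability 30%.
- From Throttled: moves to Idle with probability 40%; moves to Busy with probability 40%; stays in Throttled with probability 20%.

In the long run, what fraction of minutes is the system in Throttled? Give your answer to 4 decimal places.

Let the stationary distribution be π with π = πP and π_1 + π_2 + π_3 = 1.
π_1 = 0.5·π_1 + 0.3·π_2 + 0.4·π_3
π_2 = 0.1·π_1 + 0.4·π_2 + 0.4·π_3
Solving with the normalization constraint gives π = (0.4138, 0.2759, 0.3103).
So the stationary probability of Throttled is 0.3103.

0.3103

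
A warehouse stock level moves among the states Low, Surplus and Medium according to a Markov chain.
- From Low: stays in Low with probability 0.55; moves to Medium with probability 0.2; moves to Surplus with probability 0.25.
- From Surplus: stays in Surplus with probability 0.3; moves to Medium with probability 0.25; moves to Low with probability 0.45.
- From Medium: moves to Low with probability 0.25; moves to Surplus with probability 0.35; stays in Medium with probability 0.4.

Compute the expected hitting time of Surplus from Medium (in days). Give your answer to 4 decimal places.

3.1818

Let t(s) be the expected number of days to first reach Surplus from state s, with t(Surplus) = 0. Conditioning on the first day:
t(Low) = 1 + 0.55·t(Low) + 0.2·t(Medium)
t(Medium) = 1 + 0.25·t(Low) + 0.4·t(Medium)
Solving: t(Low) = 3.6364, t(Medium) = 3.1818.
Expected days from Medium to Surplus: 3.1818.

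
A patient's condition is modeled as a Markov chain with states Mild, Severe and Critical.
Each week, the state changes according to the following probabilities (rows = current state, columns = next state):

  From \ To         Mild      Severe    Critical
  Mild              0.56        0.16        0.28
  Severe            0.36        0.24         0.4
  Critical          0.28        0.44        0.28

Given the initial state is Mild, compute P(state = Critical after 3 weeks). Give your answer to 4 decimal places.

0.3101

Propagate the distribution vector 3 weeks from Mild.
After 0 weeks: (1.0000, 0.0000, 0.0000)
After 1 week: (0.5600, 0.1600, 0.2800)
After 2 weeks: (0.4496, 0.2512, 0.2992)
After 3 weeks: (0.4260, 0.2639, 0.3101)
P(in Critical after 3 weeks) = 0.3101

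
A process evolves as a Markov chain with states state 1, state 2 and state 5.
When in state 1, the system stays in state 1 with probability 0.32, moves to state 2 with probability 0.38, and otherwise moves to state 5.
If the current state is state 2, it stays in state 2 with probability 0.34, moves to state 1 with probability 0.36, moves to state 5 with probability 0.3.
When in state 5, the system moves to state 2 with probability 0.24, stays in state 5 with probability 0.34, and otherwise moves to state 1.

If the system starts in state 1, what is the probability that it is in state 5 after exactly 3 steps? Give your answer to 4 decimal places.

0.3125

Propagate the distribution vector 3 steps from state 1.
After 0 steps: (1.0000, 0.0000, 0.0000)
After 1 step: (0.3200, 0.3800, 0.3000)
After 2 steps: (0.3652, 0.3228, 0.3120)
After 3 steps: (0.3641, 0.3234, 0.3125)
P(in state 5 after 3 steps) = 0.3125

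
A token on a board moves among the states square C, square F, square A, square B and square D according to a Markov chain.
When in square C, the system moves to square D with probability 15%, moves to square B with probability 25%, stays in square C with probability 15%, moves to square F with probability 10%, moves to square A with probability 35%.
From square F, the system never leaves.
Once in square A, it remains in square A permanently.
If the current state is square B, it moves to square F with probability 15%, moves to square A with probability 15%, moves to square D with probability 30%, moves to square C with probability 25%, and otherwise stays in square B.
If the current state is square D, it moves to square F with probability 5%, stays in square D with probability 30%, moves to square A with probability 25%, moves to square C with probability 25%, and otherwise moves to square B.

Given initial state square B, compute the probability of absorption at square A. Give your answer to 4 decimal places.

0.6646

Let h(s) be the probability of absorption at square A starting from transient state s. Then h(square A) = 1 and h(square F) = 0. By first-step analysis:
h(square C) = 0.15·h(square C) + 0.1·0 + 0.35·1 + 0.25·h(square B) + 0.15·h(square D)
h(square B) = 0.25·h(square C) + 0.15·0 + 0.15·1 + 0.15·h(square B) + 0.3·h(square D)
h(square D) = 0.25·h(square C) + 0.05·0 + 0.25·1 + 0.15·h(square B) + 0.3·h(square D)
Solving: h(square C) = 0.7422, h(square B) = 0.6646, h(square D) = 0.7646.
Starting from square B, the probability is 0.6646.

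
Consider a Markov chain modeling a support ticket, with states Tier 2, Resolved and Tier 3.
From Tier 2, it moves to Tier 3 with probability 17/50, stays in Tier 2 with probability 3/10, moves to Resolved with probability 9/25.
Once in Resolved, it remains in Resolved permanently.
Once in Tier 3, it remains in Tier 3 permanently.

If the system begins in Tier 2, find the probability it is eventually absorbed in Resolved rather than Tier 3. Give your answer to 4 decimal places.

Let h(s) be the probability of absorption at Resolved starting from transient state s. Then h(Resolved) = 1 and h(Tier 3) = 0. By first-step analysis:
h(Tier 2) = 0.3·h(Tier 2) + 0.36·1 + 0.34·0
Solving: h(Tier 2) = 0.5143.
Starting from Tier 2, the probability is 0.5143.

0.5143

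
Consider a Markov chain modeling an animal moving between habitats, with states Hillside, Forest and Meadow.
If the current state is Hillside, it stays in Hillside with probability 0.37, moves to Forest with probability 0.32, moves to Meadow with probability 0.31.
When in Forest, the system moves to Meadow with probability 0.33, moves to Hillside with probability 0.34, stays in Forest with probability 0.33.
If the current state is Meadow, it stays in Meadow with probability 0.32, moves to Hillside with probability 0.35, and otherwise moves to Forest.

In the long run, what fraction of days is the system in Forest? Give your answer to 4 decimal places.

Let the stationary distribution be π with π = πP and π_1 + π_2 + π_3 = 1.
π_1 = 0.37·π_1 + 0.34·π_2 + 0.35·π_3
π_2 = 0.32·π_1 + 0.33·π_2 + 0.33·π_3
Solving with the normalization constraint gives π = (0.3538, 0.3265, 0.3197).
So the stationary probability of Forest is 0.3265.

0.3265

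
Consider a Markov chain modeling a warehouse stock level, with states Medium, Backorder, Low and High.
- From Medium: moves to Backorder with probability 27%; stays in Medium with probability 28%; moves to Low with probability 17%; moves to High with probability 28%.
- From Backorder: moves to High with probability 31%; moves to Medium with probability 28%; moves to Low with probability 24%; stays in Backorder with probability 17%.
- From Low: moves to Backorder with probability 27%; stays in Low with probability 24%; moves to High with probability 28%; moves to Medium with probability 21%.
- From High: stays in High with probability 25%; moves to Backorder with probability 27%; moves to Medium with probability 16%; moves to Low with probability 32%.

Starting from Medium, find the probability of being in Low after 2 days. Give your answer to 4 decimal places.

0.2428

Propagate the distribution vector 2 days from Medium.
After 0 days: (1.0000, 0.0000, 0.0000, 0.0000)
After 1 day: (0.2800, 0.2700, 0.1700, 0.2800)
After 2 days: (0.2345, 0.2430, 0.2428, 0.2797)
P(in Low after 2 days) = 0.2428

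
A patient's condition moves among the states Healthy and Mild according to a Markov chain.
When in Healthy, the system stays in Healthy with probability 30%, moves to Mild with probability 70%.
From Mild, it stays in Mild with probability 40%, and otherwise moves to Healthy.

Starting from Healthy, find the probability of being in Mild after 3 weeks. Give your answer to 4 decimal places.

Propagate the distribution vector 3 weeks from Healthy.
After 0 weeks: (1.0000, 0.0000)
After 1 week: (0.3000, 0.7000)
After 2 weeks: (0.5100, 0.4900)
After 3 weeks: (0.4470, 0.5530)
P(in Mild after 3 weeks) = 0.5530

0.5530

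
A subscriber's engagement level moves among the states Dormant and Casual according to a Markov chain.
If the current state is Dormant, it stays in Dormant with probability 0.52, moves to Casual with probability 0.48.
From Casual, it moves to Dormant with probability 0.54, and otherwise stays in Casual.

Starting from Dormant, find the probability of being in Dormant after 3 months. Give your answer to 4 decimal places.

Propagate the distribution vector 3 months from Dormant.
After 0 months: (1.0000, 0.0000)
After 1 month: (0.5200, 0.4800)
After 2 months: (0.5296, 0.4704)
After 3 months: (0.5294, 0.4706)
P(in Dormant after 3 months) = 0.5294

0.5294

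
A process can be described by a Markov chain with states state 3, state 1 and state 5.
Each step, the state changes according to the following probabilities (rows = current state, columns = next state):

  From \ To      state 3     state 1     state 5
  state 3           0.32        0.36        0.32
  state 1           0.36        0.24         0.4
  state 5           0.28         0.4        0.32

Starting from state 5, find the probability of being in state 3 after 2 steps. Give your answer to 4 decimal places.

Sum over the intermediate state after 1 step:
P = P(state 5→state 3)·P(state 3→state 3) + P(state 5→state 1)·P(state 1→state 3) + P(state 5→state 5)·P(state 5→state 3)
  = 0.28×0.32 + 0.4×0.36 + 0.32×0.28
  = 0.0896 + 0.1440 + 0.0896 = 0.3232

0.3232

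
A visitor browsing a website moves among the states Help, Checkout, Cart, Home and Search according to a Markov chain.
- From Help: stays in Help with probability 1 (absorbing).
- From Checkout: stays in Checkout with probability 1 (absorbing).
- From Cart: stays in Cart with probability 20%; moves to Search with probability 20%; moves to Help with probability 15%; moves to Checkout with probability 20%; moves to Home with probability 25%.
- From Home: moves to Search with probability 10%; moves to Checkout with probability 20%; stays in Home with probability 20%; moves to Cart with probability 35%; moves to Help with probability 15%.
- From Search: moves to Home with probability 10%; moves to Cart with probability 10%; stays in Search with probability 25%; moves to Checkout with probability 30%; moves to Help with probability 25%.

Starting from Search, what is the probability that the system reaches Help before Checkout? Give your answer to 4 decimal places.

0.4493

Let h(s) be the probability of absorption at Help starting from transient state s. Then h(Help) = 1 and h(Checkout) = 0. By first-step analysis:
h(Cart) = 0.15·1 + 0.2·0 + 0.2·h(Cart) + 0.25·h(Home) + 0.2·h(Search)
h(Home) = 0.15·1 + 0.2·0 + 0.35·h(Cart) + 0.2·h(Home) + 0.1·h(Search)
h(Search) = 0.25·1 + 0.3·0 + 0.1·h(Cart) + 0.1·h(Home) + 0.25·h(Search)
Solving: h(Cart) = 0.4355, h(Home) = 0.4342, h(Search) = 0.4493.
Starting from Search, the probability is 0.4493.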